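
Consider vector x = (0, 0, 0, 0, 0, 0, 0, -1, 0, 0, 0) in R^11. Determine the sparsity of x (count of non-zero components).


Non-zero positions: [7].
Sparsity = 1.

1


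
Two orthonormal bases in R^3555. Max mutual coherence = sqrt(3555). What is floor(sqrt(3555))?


59^2 = 3481 <= 3555 < 3600 = 60^2, so 59 <= sqrt(3555) < 60.
floor(sqrt(3555)) = 59.

59


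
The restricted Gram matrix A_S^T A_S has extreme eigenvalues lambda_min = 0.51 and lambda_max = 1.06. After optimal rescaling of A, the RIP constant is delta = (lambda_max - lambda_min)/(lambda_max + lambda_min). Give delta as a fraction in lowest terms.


lambda_max - lambda_min = 1.06 - 0.51 = 0.55.
lambda_max + lambda_min = 1.06 + 0.51 = 1.57.
delta = 0.55/1.57 = 55/157.

55/157


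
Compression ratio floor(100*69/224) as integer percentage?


100*m/n = 100*69/224 ≈ 30.8036.
floor = 30.

30


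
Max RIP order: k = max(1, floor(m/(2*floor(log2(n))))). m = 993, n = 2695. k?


floor(log2(2695)) = 11.
2*11 = 22.
m/(2*floor(log2(n))) = 993/22 ≈ 45.1364.
floor = 45.
k = max(1, 45) = 45.

45


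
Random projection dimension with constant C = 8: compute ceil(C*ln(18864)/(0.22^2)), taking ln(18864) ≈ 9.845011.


ln(18864) ≈ 9.845011.
eps^2 = 0.22^2 = 0.0484.
C*ln(N)/eps^2 ≈ 8*9.845011/0.0484 ≈ 1627.2745.
m = ceil(1627.2745) = 1628.

1628


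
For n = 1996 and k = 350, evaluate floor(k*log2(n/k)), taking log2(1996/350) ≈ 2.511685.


log2(n/k) = log2(1996/350) ≈ 2.511685.
k*log2(n/k) ≈ 350*2.511685 = 879.08975.
floor(879.08975) = 879.

879


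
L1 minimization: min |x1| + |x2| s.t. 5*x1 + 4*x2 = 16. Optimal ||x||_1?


Axis intercepts:
  x1 = 16/5, x2 = 0: L1 = 16/5
  x1 = 0, x2 = 4: L1 = 4
x* = (16/5, 0)
||x*||_1 = 16/5.

16/5


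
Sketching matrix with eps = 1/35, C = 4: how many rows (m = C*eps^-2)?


1/eps = 35.
(1/eps)^2 = 1225.
m = 4*1225 = 4900.

4900


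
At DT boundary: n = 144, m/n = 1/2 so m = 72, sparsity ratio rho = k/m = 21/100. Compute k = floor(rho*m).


m = 1/2*144 = 72.
rho = 21/100.
rho*m = 21/100*72 = 15.12.
k = floor(15.12) = 15.

15


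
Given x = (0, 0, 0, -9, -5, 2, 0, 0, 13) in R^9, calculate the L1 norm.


Non-zero entries: [(3, -9), (4, -5), (5, 2), (8, 13)]
Absolute values: [9, 5, 2, 13]
||x||_1 = sum = 29.

29


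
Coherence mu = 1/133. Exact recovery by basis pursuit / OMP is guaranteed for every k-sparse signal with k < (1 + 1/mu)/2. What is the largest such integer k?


1/mu = 133.
1 + 1/mu = 134.
(1 + 1/mu)/2 = 67 is an integer and the inequality is strict, so k_max = 67 - 1 = 66.

66


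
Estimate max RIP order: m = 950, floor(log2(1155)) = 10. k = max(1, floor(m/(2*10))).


floor(log2(1155)) = 10.
2*10 = 20.
m/(2*floor(log2(n))) = 950/20 ≈ 47.5.
floor = 47.
k = max(1, 47) = 47.

47


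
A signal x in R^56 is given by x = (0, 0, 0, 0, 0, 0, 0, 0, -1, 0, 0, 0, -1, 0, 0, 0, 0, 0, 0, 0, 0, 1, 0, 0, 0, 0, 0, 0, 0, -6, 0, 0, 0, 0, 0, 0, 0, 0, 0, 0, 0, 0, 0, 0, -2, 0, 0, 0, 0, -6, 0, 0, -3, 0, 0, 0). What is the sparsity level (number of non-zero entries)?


Non-zero positions: [8, 12, 21, 29, 44, 49, 52].
Sparsity = 7.

7


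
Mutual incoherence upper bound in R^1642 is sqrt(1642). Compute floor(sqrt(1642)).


40^2 = 1600 <= 1642 < 1681 = 41^2, so 40 <= sqrt(1642) < 41.
floor(sqrt(1642)) = 40.

40


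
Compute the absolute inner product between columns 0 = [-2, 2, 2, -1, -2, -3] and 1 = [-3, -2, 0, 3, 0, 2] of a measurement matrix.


Inner product: -2*-3 + 2*-2 + 2*0 + -1*3 + -2*0 + -3*2
Products: [6, -4, 0, -3, 0, -6]
Sum = -7.
|dot| = 7.

7


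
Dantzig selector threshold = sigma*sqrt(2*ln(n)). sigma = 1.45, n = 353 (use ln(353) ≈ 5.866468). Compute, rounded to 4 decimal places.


ln(353) ≈ 5.866468.
2*ln(n) ≈ 11.732936.
sqrt(2*ln(n)) ≈ sqrt(11.732936) ≈ 3.425337.
threshold ≈ 1.45*3.425337 = 4.96673865 ≈ 4.9667.

4.9667


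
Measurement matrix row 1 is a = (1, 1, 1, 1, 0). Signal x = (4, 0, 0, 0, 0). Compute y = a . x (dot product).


Non-zero terms: ['1*4']
Products: [4]
y = sum = 4.

4


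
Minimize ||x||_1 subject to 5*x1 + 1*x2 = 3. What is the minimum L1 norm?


Axis intercepts:
  x1 = 3/5, x2 = 0: L1 = 3/5
  x1 = 0, x2 = 3: L1 = 3
x* = (3/5, 0)
||x*||_1 = 3/5.

3/5


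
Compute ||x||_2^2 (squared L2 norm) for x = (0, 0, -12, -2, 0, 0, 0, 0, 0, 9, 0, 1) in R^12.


Non-zero entries: [(2, -12), (3, -2), (9, 9), (11, 1)]
Squares: [144, 4, 81, 1]
||x||_2^2 = sum = 230.

230


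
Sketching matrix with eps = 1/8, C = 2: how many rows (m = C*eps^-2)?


1/eps = 8.
(1/eps)^2 = 64.
m = 2*64 = 128.

128


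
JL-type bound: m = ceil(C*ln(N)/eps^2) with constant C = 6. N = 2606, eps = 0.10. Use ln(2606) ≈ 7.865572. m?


ln(2606) ≈ 7.865572.
eps^2 = 0.10^2 = 0.01.
C*ln(N)/eps^2 ≈ 6*7.865572/0.01 ≈ 4719.3432.
m = ceil(4719.3432) = 4720.

4720


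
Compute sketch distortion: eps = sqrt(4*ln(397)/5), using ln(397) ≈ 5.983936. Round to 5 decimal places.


ln(397) ≈ 5.983936.
4*ln(N)/m ≈ 4*5.983936/5 ≈ 4.7871488.
eps = sqrt(4.7871488) ≈ 2.1879554 ≈ 2.18796.

2.18796


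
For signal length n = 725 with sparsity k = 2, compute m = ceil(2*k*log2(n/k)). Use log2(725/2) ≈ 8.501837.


log2(n/k) = log2(725/2) ≈ 8.501837.
2*k*log2(n/k) ≈ 2*2*8.501837 = 34.007348.
m = ceil(34.007348) = 35.

35


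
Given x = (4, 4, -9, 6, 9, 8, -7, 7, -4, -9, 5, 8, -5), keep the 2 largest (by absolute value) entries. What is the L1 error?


Sorted |x_i| descending: [9, 9, 9, 8, 8, 7, 7, 6, 5, 5, 4, 4, 4]
Keep top 2: [9, 9]
Tail entries: [9, 8, 8, 7, 7, 6, 5, 5, 4, 4, 4]
L1 error = sum of tail = 67.

67


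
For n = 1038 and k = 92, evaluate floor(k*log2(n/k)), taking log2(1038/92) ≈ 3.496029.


log2(n/k) = log2(1038/92) ≈ 3.496029.
k*log2(n/k) ≈ 92*3.496029 = 321.634668.
floor(321.634668) = 321.

321


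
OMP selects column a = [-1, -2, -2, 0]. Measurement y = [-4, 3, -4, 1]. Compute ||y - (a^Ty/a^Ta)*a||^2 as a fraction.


a^T a = 9.
a^T y = 6.
coeff = 6/9 = 2/3.
||r||^2 = 38.

38


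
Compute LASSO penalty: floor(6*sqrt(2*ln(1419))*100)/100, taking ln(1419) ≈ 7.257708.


ln(1419) ≈ 7.257708.
2*ln(n) ≈ 14.515416.
sqrt(2*ln(n)) ≈ sqrt(14.515416) ≈ 3.80991.
lambda ≈ 6*3.80991 = 22.85946.
floor(lambda*100)/100 = 22.85.

22.85


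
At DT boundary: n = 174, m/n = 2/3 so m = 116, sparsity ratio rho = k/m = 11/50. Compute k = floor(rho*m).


m = 2/3*174 = 116.
rho = 11/50.
rho*m = 11/50*116 = 25.52.
k = floor(25.52) = 25.

25


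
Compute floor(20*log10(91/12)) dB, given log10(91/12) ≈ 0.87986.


||x||/||e|| = 91/12.
log10(91/12) ≈ 0.87986.
20*log10(||x||/||e||) ≈ 20*0.87986 = 17.5972.
floor(17.5972) = 17.

17


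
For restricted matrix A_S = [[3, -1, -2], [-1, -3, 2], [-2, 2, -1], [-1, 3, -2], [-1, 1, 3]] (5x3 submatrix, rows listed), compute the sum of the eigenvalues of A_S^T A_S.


Sum of eigenvalues of A_S^T A_S = trace(A_S^T A_S) = sum of squared column norms of A_S.
A_S^T A_S diagonal: [16, 24, 22].
trace = 16 + 24 + 22 = 62.

62


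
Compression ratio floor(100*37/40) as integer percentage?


100*m/n = 100*37/40 ≈ 92.5.
floor = 92.

92


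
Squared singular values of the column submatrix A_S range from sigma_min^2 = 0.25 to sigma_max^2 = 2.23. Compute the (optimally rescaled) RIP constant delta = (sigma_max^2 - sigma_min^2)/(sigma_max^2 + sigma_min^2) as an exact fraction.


lambda_max - lambda_min = 2.23 - 0.25 = 1.98.
lambda_max + lambda_min = 2.23 + 0.25 = 2.48.
delta = 1.98/2.48 = 198/248 = 99/124.

99/124


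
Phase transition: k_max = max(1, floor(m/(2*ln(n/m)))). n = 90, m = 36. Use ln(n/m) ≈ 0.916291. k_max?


n/m = 90/36 = 5/2.
ln(n/m) ≈ 0.916291.
2*ln(n/m) ≈ 1.832582.
m/(2*ln(n/m)) ≈ 36/1.832582 ≈ 19.6444.
floor = 19.
k_max = max(1, 19) = 19.

19


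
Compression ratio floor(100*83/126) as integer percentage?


100*m/n = 100*83/126 ≈ 65.873.
floor = 65.

65


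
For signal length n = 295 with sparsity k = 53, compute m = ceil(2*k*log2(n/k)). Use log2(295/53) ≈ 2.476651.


log2(n/k) = log2(295/53) ≈ 2.476651.
2*k*log2(n/k) ≈ 2*53*2.476651 = 262.525006.
m = ceil(262.525006) = 263.

263


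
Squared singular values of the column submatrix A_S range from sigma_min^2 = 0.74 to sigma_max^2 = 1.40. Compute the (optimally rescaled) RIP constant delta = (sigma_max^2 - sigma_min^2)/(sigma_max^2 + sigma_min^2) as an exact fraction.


lambda_max - lambda_min = 1.40 - 0.74 = 0.66.
lambda_max + lambda_min = 1.40 + 0.74 = 2.14.
delta = 0.66/2.14 = 66/214 = 33/107.

33/107


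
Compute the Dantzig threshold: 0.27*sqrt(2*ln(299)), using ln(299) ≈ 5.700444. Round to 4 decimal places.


ln(299) ≈ 5.700444.
2*ln(n) ≈ 11.400888.
sqrt(2*ln(n)) ≈ sqrt(11.400888) ≈ 3.37652.
threshold ≈ 0.27*3.37652 = 0.9116604 ≈ 0.9117.

0.9117


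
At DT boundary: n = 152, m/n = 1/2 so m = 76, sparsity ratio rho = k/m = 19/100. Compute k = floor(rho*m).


m = 1/2*152 = 76.
rho = 19/100.
rho*m = 19/100*76 = 14.44.
k = floor(14.44) = 14.

14


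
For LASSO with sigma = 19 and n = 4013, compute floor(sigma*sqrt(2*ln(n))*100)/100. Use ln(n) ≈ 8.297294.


ln(4013) ≈ 8.297294.
2*ln(n) ≈ 16.594588.
sqrt(2*ln(n)) ≈ sqrt(16.594588) ≈ 4.073646.
lambda ≈ 19*4.073646 = 77.399274.
floor(lambda*100)/100 = 77.39.

77.39


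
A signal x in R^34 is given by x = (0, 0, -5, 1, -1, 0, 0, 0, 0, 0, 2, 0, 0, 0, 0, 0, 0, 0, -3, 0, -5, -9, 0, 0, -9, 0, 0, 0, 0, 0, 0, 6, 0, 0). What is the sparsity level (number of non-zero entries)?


Non-zero positions: [2, 3, 4, 10, 18, 20, 21, 24, 31].
Sparsity = 9.

9


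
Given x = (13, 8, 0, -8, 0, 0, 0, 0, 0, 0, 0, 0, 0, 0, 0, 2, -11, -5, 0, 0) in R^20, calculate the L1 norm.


Non-zero entries: [(0, 13), (1, 8), (3, -8), (15, 2), (16, -11), (17, -5)]
Absolute values: [13, 8, 8, 2, 11, 5]
||x||_1 = sum = 47.

47


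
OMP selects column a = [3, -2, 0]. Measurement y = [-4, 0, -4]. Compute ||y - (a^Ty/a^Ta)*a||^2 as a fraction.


a^T a = 13.
a^T y = -12.
coeff = -12/13 = -12/13.
||r||^2 = 272/13.

272/13


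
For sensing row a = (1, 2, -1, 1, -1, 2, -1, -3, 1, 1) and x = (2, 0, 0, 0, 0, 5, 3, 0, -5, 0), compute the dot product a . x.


Non-zero terms: ['1*2', '2*5', '-1*3', '1*-5']
Products: [2, 10, -3, -5]
y = sum = 4.

4


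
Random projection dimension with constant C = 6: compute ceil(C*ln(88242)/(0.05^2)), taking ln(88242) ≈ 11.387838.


ln(88242) ≈ 11.387838.
eps^2 = 0.05^2 = 0.0025.
C*ln(N)/eps^2 ≈ 6*11.387838/0.0025 ≈ 27330.8112.
m = ceil(27330.8112) = 27331.

27331


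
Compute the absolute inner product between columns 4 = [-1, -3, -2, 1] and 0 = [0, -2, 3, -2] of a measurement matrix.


Inner product: -1*0 + -3*-2 + -2*3 + 1*-2
Products: [0, 6, -6, -2]
Sum = -2.
|dot| = 2.

2


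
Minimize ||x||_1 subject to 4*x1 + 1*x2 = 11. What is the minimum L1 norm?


Axis intercepts:
  x1 = 11/4, x2 = 0: L1 = 11/4
  x1 = 0, x2 = 11: L1 = 11
x* = (11/4, 0)
||x*||_1 = 11/4.

11/4


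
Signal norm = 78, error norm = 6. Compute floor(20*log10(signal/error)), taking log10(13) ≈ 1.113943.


||x||/||e|| = 78/6 = 13.
log10(13) ≈ 1.113943.
20*log10(||x||/||e||) ≈ 20*1.113943 = 22.27886.
floor(22.27886) = 22.

22


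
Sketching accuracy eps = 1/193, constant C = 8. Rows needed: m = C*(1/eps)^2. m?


1/eps = 193.
(1/eps)^2 = 37249.
m = 8*37249 = 297992.

297992


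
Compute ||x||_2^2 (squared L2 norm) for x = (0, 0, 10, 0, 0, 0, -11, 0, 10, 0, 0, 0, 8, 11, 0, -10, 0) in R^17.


Non-zero entries: [(2, 10), (6, -11), (8, 10), (12, 8), (13, 11), (15, -10)]
Squares: [100, 121, 100, 64, 121, 100]
||x||_2^2 = sum = 606.

606


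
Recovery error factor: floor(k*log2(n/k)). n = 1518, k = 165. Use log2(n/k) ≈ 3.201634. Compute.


log2(n/k) = log2(1518/165) ≈ 3.201634.
k*log2(n/k) ≈ 165*3.201634 = 528.26961.
floor(528.26961) = 528.

528


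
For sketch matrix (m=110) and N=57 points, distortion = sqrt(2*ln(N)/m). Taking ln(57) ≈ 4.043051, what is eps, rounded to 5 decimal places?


ln(57) ≈ 4.043051.
2*ln(N)/m ≈ 2*4.043051/110 ≈ 0.07351002.
eps = sqrt(0.07351002) ≈ 0.2711273 ≈ 0.27113.

0.27113


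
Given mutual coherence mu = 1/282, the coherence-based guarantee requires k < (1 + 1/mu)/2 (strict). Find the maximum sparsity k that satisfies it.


1/mu = 282.
1 + 1/mu = 283.
(1 + 1/mu)/2 = 141.5 is not an integer, so k_max = floor(141.5) = 141.

141


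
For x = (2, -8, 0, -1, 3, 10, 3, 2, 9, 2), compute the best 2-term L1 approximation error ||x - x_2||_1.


Sorted |x_i| descending: [10, 9, 8, 3, 3, 2, 2, 2, 1, 0]
Keep top 2: [10, 9]
Tail entries: [8, 3, 3, 2, 2, 2, 1, 0]
L1 error = sum of tail = 21.

21


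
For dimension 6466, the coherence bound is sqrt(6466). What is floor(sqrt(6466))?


80^2 = 6400 <= 6466 < 6561 = 81^2, so 80 <= sqrt(6466) < 81.
floor(sqrt(6466)) = 80.

80


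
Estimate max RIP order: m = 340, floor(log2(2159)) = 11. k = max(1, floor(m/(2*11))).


floor(log2(2159)) = 11.
2*11 = 22.
m/(2*floor(log2(n))) = 340/22 ≈ 15.4545.
floor = 15.
k = max(1, 15) = 15.

15


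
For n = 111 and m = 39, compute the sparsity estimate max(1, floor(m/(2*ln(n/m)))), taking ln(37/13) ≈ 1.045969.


n/m = 111/39 = 37/13.
ln(n/m) ≈ 1.045969.
2*ln(n/m) ≈ 2.091938.
m/(2*ln(n/m)) ≈ 39/2.091938 ≈ 18.643.
floor = 18.
k_max = max(1, 18) = 18.

18


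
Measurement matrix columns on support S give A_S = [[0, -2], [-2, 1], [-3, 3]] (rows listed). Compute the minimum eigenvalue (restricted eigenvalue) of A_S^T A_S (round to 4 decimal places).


A_S^T A_S = [[13, -11], [-11, 14]].
trace = 27.
det = 61.
disc = trace^2 - 4*det = 729 - 4*61 = 485.
sqrt(485) ≈ 22.022716.
lam_min = (27 - sqrt(485))/2 ≈ (27 - 22.022716)/2 = 2.488642 ≈ 2.4886.

2.4886


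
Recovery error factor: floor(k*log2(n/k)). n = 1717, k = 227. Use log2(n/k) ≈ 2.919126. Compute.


log2(n/k) = log2(1717/227) ≈ 2.919126.
k*log2(n/k) ≈ 227*2.919126 = 662.641602.
floor(662.641602) = 662.

662


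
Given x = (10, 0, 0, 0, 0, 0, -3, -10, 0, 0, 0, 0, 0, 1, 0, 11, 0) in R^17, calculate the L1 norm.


Non-zero entries: [(0, 10), (6, -3), (7, -10), (13, 1), (15, 11)]
Absolute values: [10, 3, 10, 1, 11]
||x||_1 = sum = 35.

35


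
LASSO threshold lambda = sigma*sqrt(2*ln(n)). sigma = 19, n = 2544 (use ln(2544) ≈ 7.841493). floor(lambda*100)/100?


ln(2544) ≈ 7.841493.
2*ln(n) ≈ 15.682986.
sqrt(2*ln(n)) ≈ sqrt(15.682986) ≈ 3.960175.
lambda ≈ 19*3.960175 = 75.243325.
floor(lambda*100)/100 = 75.24.

75.24


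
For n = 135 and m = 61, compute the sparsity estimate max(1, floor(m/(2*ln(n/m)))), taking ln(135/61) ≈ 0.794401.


n/m = 135/61.
ln(n/m) ≈ 0.794401.
2*ln(n/m) ≈ 1.588802.
m/(2*ln(n/m)) ≈ 61/1.588802 ≈ 38.3937.
floor = 38.
k_max = max(1, 38) = 38.

38


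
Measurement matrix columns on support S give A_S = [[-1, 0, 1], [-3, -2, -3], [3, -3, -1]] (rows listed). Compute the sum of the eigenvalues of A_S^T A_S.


Sum of eigenvalues of A_S^T A_S = trace(A_S^T A_S) = sum of squared column norms of A_S.
A_S^T A_S diagonal: [19, 13, 11].
trace = 19 + 13 + 11 = 43.

43


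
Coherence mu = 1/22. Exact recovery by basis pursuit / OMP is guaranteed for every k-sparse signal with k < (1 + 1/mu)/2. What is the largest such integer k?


1/mu = 22.
1 + 1/mu = 23.
(1 + 1/mu)/2 = 11.5 is not an integer, so k_max = floor(11.5) = 11.

11


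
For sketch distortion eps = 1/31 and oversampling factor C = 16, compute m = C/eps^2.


1/eps = 31.
(1/eps)^2 = 961.
m = 16*961 = 15376.

15376


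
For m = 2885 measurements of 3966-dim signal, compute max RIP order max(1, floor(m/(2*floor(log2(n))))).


floor(log2(3966)) = 11.
2*11 = 22.
m/(2*floor(log2(n))) = 2885/22 ≈ 131.1364.
floor = 131.
k = max(1, 131) = 131.

131


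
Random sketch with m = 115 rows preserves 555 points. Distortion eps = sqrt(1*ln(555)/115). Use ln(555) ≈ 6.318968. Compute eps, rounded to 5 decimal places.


ln(555) ≈ 6.318968.
1*ln(N)/m ≈ 1*6.318968/115 ≈ 0.05494755.
eps = sqrt(0.05494755) ≈ 0.2344089 ≈ 0.23441.

0.23441


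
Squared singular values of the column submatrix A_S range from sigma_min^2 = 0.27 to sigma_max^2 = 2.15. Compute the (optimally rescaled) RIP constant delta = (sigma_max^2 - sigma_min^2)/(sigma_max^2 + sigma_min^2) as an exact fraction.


lambda_max - lambda_min = 2.15 - 0.27 = 1.88.
lambda_max + lambda_min = 2.15 + 0.27 = 2.42.
delta = 1.88/2.42 = 188/242 = 94/121.

94/121


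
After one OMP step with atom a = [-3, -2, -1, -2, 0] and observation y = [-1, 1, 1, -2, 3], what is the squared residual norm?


a^T a = 18.
a^T y = 4.
coeff = 4/18 = 2/9.
||r||^2 = 136/9.

136/9


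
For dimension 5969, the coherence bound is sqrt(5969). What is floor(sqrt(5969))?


77^2 = 5929 <= 5969 < 6084 = 78^2, so 77 <= sqrt(5969) < 78.
floor(sqrt(5969)) = 77.

77


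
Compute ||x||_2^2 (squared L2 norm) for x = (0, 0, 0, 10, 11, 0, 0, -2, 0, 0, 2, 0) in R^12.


Non-zero entries: [(3, 10), (4, 11), (7, -2), (10, 2)]
Squares: [100, 121, 4, 4]
||x||_2^2 = sum = 229.

229


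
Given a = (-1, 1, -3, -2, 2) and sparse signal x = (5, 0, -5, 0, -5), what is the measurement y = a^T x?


Non-zero terms: ['-1*5', '-3*-5', '2*-5']
Products: [-5, 15, -10]
y = sum = 0.

0


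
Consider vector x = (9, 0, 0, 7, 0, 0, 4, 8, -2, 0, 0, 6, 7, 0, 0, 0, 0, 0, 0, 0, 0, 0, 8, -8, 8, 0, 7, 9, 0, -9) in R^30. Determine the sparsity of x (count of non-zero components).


Non-zero positions: [0, 3, 6, 7, 8, 11, 12, 22, 23, 24, 26, 27, 29].
Sparsity = 13.

13


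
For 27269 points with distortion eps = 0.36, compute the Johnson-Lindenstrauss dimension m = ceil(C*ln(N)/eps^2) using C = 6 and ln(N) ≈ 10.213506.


ln(27269) ≈ 10.213506.
eps^2 = 0.36^2 = 0.1296.
C*ln(N)/eps^2 ≈ 6*10.213506/0.1296 ≈ 472.8475.
m = ceil(472.8475) = 473.

473


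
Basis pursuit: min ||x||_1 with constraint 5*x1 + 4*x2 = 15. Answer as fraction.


Axis intercepts:
  x1 = 3, x2 = 0: L1 = 3
  x1 = 0, x2 = 15/4: L1 = 15/4
x* = (3, 0)
||x*||_1 = 3.

3


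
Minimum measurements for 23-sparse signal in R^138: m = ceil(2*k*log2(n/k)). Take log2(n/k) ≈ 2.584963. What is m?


log2(n/k) = log2(138/23) ≈ 2.584963.
2*k*log2(n/k) ≈ 2*23*2.584963 = 118.908298.
m = ceil(118.908298) = 119.

119


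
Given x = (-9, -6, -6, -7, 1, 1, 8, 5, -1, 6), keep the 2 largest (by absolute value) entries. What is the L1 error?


Sorted |x_i| descending: [9, 8, 7, 6, 6, 6, 5, 1, 1, 1]
Keep top 2: [9, 8]
Tail entries: [7, 6, 6, 6, 5, 1, 1, 1]
L1 error = sum of tail = 33.

33


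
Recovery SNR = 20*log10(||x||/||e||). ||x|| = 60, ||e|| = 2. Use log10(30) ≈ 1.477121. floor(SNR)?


||x||/||e|| = 60/2 = 30.
log10(30) ≈ 1.477121.
20*log10(||x||/||e||) ≈ 20*1.477121 = 29.54242.
floor(29.54242) = 29.

29


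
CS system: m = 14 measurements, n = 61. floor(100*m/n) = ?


100*m/n = 100*14/61 ≈ 22.9508.
floor = 22.

22


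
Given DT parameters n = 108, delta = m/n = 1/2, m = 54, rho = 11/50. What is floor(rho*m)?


m = 1/2*108 = 54.
rho = 11/50.
rho*m = 11/50*54 = 11.88.
k = floor(11.88) = 11.

11


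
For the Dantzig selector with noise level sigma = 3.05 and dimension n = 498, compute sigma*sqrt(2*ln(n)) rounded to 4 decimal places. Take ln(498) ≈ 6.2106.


ln(498) ≈ 6.2106.
2*ln(n) ≈ 12.4212.
sqrt(2*ln(n)) ≈ sqrt(12.4212) ≈ 3.524372.
threshold ≈ 3.05*3.524372 = 10.7493346 ≈ 10.7493.

10.7493


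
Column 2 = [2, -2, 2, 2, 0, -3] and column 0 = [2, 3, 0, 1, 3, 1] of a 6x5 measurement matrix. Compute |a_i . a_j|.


Inner product: 2*2 + -2*3 + 2*0 + 2*1 + 0*3 + -3*1
Products: [4, -6, 0, 2, 0, -3]
Sum = -3.
|dot| = 3.

3


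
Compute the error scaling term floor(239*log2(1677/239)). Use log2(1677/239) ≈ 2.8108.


log2(n/k) = log2(1677/239) ≈ 2.8108.
k*log2(n/k) ≈ 239*2.8108 = 671.7812.
floor(671.7812) = 671.

671


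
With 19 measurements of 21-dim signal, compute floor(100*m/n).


100*m/n = 100*19/21 ≈ 90.4762.
floor = 90.

90


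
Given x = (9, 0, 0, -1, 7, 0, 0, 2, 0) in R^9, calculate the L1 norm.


Non-zero entries: [(0, 9), (3, -1), (4, 7), (7, 2)]
Absolute values: [9, 1, 7, 2]
||x||_1 = sum = 19.

19


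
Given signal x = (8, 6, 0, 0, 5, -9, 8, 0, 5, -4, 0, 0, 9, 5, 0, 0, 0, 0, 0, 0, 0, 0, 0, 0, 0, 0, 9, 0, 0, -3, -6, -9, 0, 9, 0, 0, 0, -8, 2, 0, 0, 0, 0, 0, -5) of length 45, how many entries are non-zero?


Non-zero positions: [0, 1, 4, 5, 6, 8, 9, 12, 13, 26, 29, 30, 31, 33, 37, 38, 44].
Sparsity = 17.

17


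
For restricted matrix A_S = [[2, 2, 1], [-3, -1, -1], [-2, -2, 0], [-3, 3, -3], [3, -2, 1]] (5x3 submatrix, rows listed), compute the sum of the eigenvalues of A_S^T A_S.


Sum of eigenvalues of A_S^T A_S = trace(A_S^T A_S) = sum of squared column norms of A_S.
A_S^T A_S diagonal: [35, 22, 12].
trace = 35 + 22 + 12 = 69.

69


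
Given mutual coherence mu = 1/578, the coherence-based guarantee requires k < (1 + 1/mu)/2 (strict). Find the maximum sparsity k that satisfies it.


1/mu = 578.
1 + 1/mu = 579.
(1 + 1/mu)/2 = 289.5 is not an integer, so k_max = floor(289.5) = 289.

289


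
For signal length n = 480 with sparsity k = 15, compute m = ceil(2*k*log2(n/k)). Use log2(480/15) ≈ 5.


log2(n/k) = log2(480/15) ≈ 5.
2*k*log2(n/k) ≈ 2*15*5 = 150.
m = ceil(150) = 150.

150


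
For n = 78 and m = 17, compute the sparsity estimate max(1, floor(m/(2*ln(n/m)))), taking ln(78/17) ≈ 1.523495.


n/m = 78/17.
ln(n/m) ≈ 1.523495.
2*ln(n/m) ≈ 3.04699.
m/(2*ln(n/m)) ≈ 17/3.04699 ≈ 5.5793.
floor = 5.
k_max = max(1, 5) = 5.

5


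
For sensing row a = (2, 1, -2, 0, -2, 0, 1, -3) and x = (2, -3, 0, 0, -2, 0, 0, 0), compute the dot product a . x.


Non-zero terms: ['2*2', '1*-3', '-2*-2']
Products: [4, -3, 4]
y = sum = 5.

5


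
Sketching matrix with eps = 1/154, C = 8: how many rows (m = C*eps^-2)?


1/eps = 154.
(1/eps)^2 = 23716.
m = 8*23716 = 189728.

189728


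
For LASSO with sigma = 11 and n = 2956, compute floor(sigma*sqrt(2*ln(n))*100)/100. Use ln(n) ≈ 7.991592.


ln(2956) ≈ 7.991592.
2*ln(n) ≈ 15.983184.
sqrt(2*ln(n)) ≈ sqrt(15.983184) ≈ 3.997897.
lambda ≈ 11*3.997897 = 43.976867.
floor(lambda*100)/100 = 43.97.

43.97


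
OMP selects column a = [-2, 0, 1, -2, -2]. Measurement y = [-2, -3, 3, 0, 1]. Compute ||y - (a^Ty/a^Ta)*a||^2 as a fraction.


a^T a = 13.
a^T y = 5.
coeff = 5/13 = 5/13.
||r||^2 = 274/13.

274/13


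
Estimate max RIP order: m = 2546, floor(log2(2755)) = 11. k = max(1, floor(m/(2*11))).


floor(log2(2755)) = 11.
2*11 = 22.
m/(2*floor(log2(n))) = 2546/22 ≈ 115.7273.
floor = 115.
k = max(1, 115) = 115.

115


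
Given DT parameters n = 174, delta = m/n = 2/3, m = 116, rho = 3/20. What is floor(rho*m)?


m = 2/3*174 = 116.
rho = 3/20.
rho*m = 3/20*116 = 17.4.
k = floor(17.4) = 17.

17


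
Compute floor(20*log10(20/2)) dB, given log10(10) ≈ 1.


||x||/||e|| = 20/2 = 10.
log10(10) ≈ 1.
20*log10(||x||/||e||) ≈ 20*1 = 20.
floor(20) = 20.

20


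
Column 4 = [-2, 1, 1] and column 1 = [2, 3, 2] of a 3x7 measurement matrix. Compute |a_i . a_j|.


Inner product: -2*2 + 1*3 + 1*2
Products: [-4, 3, 2]
Sum = 1.
|dot| = 1.

1


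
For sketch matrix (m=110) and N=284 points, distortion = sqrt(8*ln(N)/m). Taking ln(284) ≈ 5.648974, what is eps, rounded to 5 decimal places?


ln(284) ≈ 5.648974.
8*ln(N)/m ≈ 8*5.648974/110 ≈ 0.41083447.
eps = sqrt(0.41083447) ≈ 0.6409637 ≈ 0.64096.

0.64096


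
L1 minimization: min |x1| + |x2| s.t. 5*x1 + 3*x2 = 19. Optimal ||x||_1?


Axis intercepts:
  x1 = 19/5, x2 = 0: L1 = 19/5
  x1 = 0, x2 = 19/3: L1 = 19/3
x* = (19/5, 0)
||x*||_1 = 19/5.

19/5


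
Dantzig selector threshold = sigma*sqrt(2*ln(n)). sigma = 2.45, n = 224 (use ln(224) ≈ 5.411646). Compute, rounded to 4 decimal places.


ln(224) ≈ 5.411646.
2*ln(n) ≈ 10.823292.
sqrt(2*ln(n)) ≈ sqrt(10.823292) ≈ 3.289877.
threshold ≈ 2.45*3.289877 = 8.06019865 ≈ 8.0602.

8.0602


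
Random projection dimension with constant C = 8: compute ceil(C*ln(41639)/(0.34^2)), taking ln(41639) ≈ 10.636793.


ln(41639) ≈ 10.636793.
eps^2 = 0.34^2 = 0.1156.
C*ln(N)/eps^2 ≈ 8*10.636793/0.1156 ≈ 736.1102.
m = ceil(736.1102) = 737.

737


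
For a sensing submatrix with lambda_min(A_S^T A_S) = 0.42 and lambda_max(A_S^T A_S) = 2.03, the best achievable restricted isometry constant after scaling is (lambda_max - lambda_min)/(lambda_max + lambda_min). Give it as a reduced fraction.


lambda_max - lambda_min = 2.03 - 0.42 = 1.61.
lambda_max + lambda_min = 2.03 + 0.42 = 2.45.
delta = 1.61/2.45 = 161/245 = 23/35.

23/35


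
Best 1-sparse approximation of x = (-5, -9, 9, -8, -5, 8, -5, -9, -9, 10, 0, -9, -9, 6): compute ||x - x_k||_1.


Sorted |x_i| descending: [10, 9, 9, 9, 9, 9, 9, 8, 8, 6, 5, 5, 5, 0]
Keep top 1: [10]
Tail entries: [9, 9, 9, 9, 9, 9, 8, 8, 6, 5, 5, 5, 0]
L1 error = sum of tail = 91.

91


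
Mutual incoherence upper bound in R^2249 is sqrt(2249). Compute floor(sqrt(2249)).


47^2 = 2209 <= 2249 < 2304 = 48^2, so 47 <= sqrt(2249) < 48.
floor(sqrt(2249)) = 47.

47


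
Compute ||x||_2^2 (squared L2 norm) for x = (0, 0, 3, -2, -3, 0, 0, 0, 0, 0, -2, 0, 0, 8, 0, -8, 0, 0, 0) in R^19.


Non-zero entries: [(2, 3), (3, -2), (4, -3), (10, -2), (13, 8), (15, -8)]
Squares: [9, 4, 9, 4, 64, 64]
||x||_2^2 = sum = 154.

154


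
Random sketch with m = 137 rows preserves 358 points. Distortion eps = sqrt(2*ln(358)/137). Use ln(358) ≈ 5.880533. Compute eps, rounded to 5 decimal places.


ln(358) ≈ 5.880533.
2*ln(N)/m ≈ 2*5.880533/137 ≈ 0.0858472.
eps = sqrt(0.0858472) ≈ 0.2929969 ≈ 0.29300.

0.29300


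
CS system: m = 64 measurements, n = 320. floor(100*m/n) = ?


100*m/n = 100*64/320 ≈ 20.0.
floor = 20.

20


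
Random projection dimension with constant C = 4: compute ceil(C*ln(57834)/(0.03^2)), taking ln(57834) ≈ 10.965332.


ln(57834) ≈ 10.965332.
eps^2 = 0.03^2 = 0.0009.
C*ln(N)/eps^2 ≈ 4*10.965332/0.0009 ≈ 48734.8089.
m = ceil(48734.8089) = 48735.

48735


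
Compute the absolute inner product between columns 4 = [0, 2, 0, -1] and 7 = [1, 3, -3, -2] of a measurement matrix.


Inner product: 0*1 + 2*3 + 0*-3 + -1*-2
Products: [0, 6, 0, 2]
Sum = 8.
|dot| = 8.

8


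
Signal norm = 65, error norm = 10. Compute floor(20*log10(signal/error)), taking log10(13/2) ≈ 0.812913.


||x||/||e|| = 65/10 = 13/2.
log10(13/2) ≈ 0.812913.
20*log10(||x||/||e||) ≈ 20*0.812913 = 16.25826.
floor(16.25826) = 16.

16


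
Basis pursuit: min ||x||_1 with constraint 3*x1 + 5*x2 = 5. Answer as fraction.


Axis intercepts:
  x1 = 5/3, x2 = 0: L1 = 5/3
  x1 = 0, x2 = 1: L1 = 1
x* = (0, 1)
||x*||_1 = 1.

1


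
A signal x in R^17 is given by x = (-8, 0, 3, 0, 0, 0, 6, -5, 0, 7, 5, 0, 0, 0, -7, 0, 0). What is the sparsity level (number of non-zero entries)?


Non-zero positions: [0, 2, 6, 7, 9, 10, 14].
Sparsity = 7.

7


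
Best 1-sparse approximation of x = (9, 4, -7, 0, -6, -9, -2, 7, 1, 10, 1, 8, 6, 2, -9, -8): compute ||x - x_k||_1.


Sorted |x_i| descending: [10, 9, 9, 9, 8, 8, 7, 7, 6, 6, 4, 2, 2, 1, 1, 0]
Keep top 1: [10]
Tail entries: [9, 9, 9, 8, 8, 7, 7, 6, 6, 4, 2, 2, 1, 1, 0]
L1 error = sum of tail = 79.

79


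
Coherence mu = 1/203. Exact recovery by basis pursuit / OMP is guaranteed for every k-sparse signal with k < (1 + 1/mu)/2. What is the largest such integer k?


1/mu = 203.
1 + 1/mu = 204.
(1 + 1/mu)/2 = 102 is an integer and the inequality is strict, so k_max = 102 - 1 = 101.

101


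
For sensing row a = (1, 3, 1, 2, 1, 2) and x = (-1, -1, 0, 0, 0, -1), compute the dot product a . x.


Non-zero terms: ['1*-1', '3*-1', '2*-1']
Products: [-1, -3, -2]
y = sum = -6.

-6


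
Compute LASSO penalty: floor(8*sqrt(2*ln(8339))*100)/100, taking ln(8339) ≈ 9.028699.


ln(8339) ≈ 9.028699.
2*ln(n) ≈ 18.057398.
sqrt(2*ln(n)) ≈ sqrt(18.057398) ≈ 4.2494.
lambda ≈ 8*4.2494 = 33.9952.
floor(lambda*100)/100 = 33.99.

33.99


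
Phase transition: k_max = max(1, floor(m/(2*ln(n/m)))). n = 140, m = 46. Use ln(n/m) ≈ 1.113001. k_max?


n/m = 140/46 = 70/23.
ln(n/m) ≈ 1.113001.
2*ln(n/m) ≈ 2.226002.
m/(2*ln(n/m)) ≈ 46/2.226002 ≈ 20.6649.
floor = 20.
k_max = max(1, 20) = 20.

20


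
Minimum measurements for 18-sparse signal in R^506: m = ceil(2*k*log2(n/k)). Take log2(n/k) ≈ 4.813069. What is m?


log2(n/k) = log2(506/18) ≈ 4.813069.
2*k*log2(n/k) ≈ 2*18*4.813069 = 173.270484.
m = ceil(173.270484) = 174.

174


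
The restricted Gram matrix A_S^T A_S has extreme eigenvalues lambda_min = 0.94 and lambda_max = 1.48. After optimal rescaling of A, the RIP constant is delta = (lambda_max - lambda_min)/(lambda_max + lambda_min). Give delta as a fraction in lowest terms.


lambda_max - lambda_min = 1.48 - 0.94 = 0.54.
lambda_max + lambda_min = 1.48 + 0.94 = 2.42.
delta = 0.54/2.42 = 54/242 = 27/121.

27/121


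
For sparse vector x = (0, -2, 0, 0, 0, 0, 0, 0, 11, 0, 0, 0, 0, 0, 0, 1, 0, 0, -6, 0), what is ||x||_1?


Non-zero entries: [(1, -2), (8, 11), (15, 1), (18, -6)]
Absolute values: [2, 11, 1, 6]
||x||_1 = sum = 20.

20


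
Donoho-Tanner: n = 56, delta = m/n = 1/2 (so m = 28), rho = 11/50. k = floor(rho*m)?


m = 1/2*56 = 28.
rho = 11/50.
rho*m = 11/50*28 = 6.16.
k = floor(6.16) = 6.

6


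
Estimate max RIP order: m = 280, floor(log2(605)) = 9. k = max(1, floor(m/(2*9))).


floor(log2(605)) = 9.
2*9 = 18.
m/(2*floor(log2(n))) = 280/18 ≈ 15.5556.
floor = 15.
k = max(1, 15) = 15.

15


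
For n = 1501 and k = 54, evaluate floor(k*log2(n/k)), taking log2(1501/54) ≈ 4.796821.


log2(n/k) = log2(1501/54) ≈ 4.796821.
k*log2(n/k) ≈ 54*4.796821 = 259.028334.
floor(259.028334) = 259.

259


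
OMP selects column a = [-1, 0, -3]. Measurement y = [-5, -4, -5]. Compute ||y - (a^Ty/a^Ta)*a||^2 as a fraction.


a^T a = 10.
a^T y = 20.
coeff = 20/10 = 2.
||r||^2 = 26.

26


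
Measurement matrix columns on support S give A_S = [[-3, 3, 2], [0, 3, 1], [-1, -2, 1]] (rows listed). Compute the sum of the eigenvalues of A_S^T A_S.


Sum of eigenvalues of A_S^T A_S = trace(A_S^T A_S) = sum of squared column norms of A_S.
A_S^T A_S diagonal: [10, 22, 6].
trace = 10 + 22 + 6 = 38.

38


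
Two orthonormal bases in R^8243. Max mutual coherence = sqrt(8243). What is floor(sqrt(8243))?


90^2 = 8100 <= 8243 < 8281 = 91^2, so 90 <= sqrt(8243) < 91.
floor(sqrt(8243)) = 90.

90


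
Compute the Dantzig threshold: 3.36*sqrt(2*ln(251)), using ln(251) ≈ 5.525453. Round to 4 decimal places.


ln(251) ≈ 5.525453.
2*ln(n) ≈ 11.050906.
sqrt(2*ln(n)) ≈ sqrt(11.050906) ≈ 3.32429.
threshold ≈ 3.36*3.32429 = 11.1696144 ≈ 11.1696.

11.1696


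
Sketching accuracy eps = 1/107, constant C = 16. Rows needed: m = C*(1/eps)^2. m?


1/eps = 107.
(1/eps)^2 = 11449.
m = 16*11449 = 183184.

183184


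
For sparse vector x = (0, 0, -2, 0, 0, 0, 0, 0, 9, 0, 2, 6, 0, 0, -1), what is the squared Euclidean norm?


Non-zero entries: [(2, -2), (8, 9), (10, 2), (11, 6), (14, -1)]
Squares: [4, 81, 4, 36, 1]
||x||_2^2 = sum = 126.

126


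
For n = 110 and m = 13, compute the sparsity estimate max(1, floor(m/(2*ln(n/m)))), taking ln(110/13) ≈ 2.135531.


n/m = 110/13.
ln(n/m) ≈ 2.135531.
2*ln(n/m) ≈ 4.271062.
m/(2*ln(n/m)) ≈ 13/4.271062 ≈ 3.0437.
floor = 3.
k_max = max(1, 3) = 3.

3


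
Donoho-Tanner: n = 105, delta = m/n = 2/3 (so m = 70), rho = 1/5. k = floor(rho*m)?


m = 2/3*105 = 70.
rho = 1/5.
rho*m = 1/5*70 = 14.
k = floor(14) = 14.

14


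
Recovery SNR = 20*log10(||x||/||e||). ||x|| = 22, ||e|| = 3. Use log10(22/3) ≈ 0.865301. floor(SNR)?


||x||/||e|| = 22/3.
log10(22/3) ≈ 0.865301.
20*log10(||x||/||e||) ≈ 20*0.865301 = 17.30602.
floor(17.30602) = 17.

17


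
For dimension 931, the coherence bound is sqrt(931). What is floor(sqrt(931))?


30^2 = 900 <= 931 < 961 = 31^2, so 30 <= sqrt(931) < 31.
floor(sqrt(931)) = 30.

30


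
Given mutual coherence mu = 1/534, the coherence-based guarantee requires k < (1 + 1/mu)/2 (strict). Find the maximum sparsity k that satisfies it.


1/mu = 534.
1 + 1/mu = 535.
(1 + 1/mu)/2 = 267.5 is not an integer, so k_max = floor(267.5) = 267.

267


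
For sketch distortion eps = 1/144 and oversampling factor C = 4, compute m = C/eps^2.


1/eps = 144.
(1/eps)^2 = 20736.
m = 4*20736 = 82944.

82944


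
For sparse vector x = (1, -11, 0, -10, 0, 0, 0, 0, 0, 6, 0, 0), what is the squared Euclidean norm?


Non-zero entries: [(0, 1), (1, -11), (3, -10), (9, 6)]
Squares: [1, 121, 100, 36]
||x||_2^2 = sum = 258.

258


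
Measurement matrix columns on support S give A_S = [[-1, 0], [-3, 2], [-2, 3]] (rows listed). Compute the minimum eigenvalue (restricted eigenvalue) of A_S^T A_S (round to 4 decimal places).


A_S^T A_S = [[14, -12], [-12, 13]].
trace = 27.
det = 38.
disc = trace^2 - 4*det = 729 - 4*38 = 577.
sqrt(577) ≈ 24.020824.
lam_min = (27 - sqrt(577))/2 ≈ (27 - 24.020824)/2 = 1.489588 ≈ 1.4896.

1.4896


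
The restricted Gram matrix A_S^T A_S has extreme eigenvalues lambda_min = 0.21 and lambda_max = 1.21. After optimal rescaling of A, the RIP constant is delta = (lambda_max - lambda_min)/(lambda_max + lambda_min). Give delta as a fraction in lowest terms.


lambda_max - lambda_min = 1.21 - 0.21 = 1.00.
lambda_max + lambda_min = 1.21 + 0.21 = 1.42.
delta = 1.00/1.42 = 100/142 = 50/71.

50/71


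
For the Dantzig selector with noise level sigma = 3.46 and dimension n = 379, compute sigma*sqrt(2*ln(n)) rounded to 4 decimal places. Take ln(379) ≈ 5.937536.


ln(379) ≈ 5.937536.
2*ln(n) ≈ 11.875072.
sqrt(2*ln(n)) ≈ sqrt(11.875072) ≈ 3.446023.
threshold ≈ 3.46*3.446023 = 11.92323958 ≈ 11.9232.

11.9232


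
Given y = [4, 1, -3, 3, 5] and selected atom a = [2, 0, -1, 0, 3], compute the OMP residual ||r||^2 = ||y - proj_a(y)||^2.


a^T a = 14.
a^T y = 26.
coeff = 26/14 = 13/7.
||r||^2 = 82/7.

82/7


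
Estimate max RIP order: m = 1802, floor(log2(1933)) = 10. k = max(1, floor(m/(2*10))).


floor(log2(1933)) = 10.
2*10 = 20.
m/(2*floor(log2(n))) = 1802/20 ≈ 90.1.
floor = 90.
k = max(1, 90) = 90.

90


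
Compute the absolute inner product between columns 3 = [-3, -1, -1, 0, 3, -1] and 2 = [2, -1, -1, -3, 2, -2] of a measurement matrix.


Inner product: -3*2 + -1*-1 + -1*-1 + 0*-3 + 3*2 + -1*-2
Products: [-6, 1, 1, 0, 6, 2]
Sum = 4.
|dot| = 4.

4


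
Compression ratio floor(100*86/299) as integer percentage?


100*m/n = 100*86/299 ≈ 28.7625.
floor = 28.

28


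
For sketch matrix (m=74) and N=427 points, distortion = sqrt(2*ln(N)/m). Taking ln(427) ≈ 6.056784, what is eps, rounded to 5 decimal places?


ln(427) ≈ 6.056784.
2*ln(N)/m ≈ 2*6.056784/74 ≈ 0.16369686.
eps = sqrt(0.16369686) ≈ 0.4045947 ≈ 0.40459.

0.40459


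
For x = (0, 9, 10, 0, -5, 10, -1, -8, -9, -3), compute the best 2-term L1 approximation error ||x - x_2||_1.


Sorted |x_i| descending: [10, 10, 9, 9, 8, 5, 3, 1, 0, 0]
Keep top 2: [10, 10]
Tail entries: [9, 9, 8, 5, 3, 1, 0, 0]
L1 error = sum of tail = 35.

35


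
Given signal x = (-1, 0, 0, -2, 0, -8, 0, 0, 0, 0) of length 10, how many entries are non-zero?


Non-zero positions: [0, 3, 5].
Sparsity = 3.

3


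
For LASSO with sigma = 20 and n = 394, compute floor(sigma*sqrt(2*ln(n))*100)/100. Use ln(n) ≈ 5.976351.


ln(394) ≈ 5.976351.
2*ln(n) ≈ 11.952702.
sqrt(2*ln(n)) ≈ sqrt(11.952702) ≈ 3.457268.
lambda ≈ 20*3.457268 = 69.14536.
floor(lambda*100)/100 = 69.14.

69.14


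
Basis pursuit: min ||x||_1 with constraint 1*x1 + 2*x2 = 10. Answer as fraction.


Axis intercepts:
  x1 = 10, x2 = 0: L1 = 10
  x1 = 0, x2 = 5: L1 = 5
x* = (0, 5)
||x*||_1 = 5.

5


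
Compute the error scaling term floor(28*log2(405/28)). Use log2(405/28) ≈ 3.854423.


log2(n/k) = log2(405/28) ≈ 3.854423.
k*log2(n/k) ≈ 28*3.854423 = 107.923844.
floor(107.923844) = 107.

107


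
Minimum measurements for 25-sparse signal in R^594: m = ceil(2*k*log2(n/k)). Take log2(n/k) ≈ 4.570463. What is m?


log2(n/k) = log2(594/25) ≈ 4.570463.
2*k*log2(n/k) ≈ 2*25*4.570463 = 228.52315.
m = ceil(228.52315) = 229.

229


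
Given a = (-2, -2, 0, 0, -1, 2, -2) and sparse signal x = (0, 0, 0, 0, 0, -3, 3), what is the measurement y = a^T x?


Non-zero terms: ['2*-3', '-2*3']
Products: [-6, -6]
y = sum = -12.

-12


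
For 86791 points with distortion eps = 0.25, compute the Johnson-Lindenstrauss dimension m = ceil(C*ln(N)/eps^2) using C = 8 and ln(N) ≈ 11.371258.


ln(86791) ≈ 11.371258.
eps^2 = 0.25^2 = 0.0625.
C*ln(N)/eps^2 ≈ 8*11.371258/0.0625 ≈ 1455.521.
m = ceil(1455.521) = 1456.

1456


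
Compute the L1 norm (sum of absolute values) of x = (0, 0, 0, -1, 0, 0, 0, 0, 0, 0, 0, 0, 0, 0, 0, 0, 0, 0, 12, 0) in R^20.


Non-zero entries: [(3, -1), (18, 12)]
Absolute values: [1, 12]
||x||_1 = sum = 13.

13


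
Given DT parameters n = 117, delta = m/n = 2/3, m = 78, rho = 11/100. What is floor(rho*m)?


m = 2/3*117 = 78.
rho = 11/100.
rho*m = 11/100*78 = 8.58.
k = floor(8.58) = 8.

8


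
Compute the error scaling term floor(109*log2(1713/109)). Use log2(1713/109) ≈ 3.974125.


log2(n/k) = log2(1713/109) ≈ 3.974125.
k*log2(n/k) ≈ 109*3.974125 = 433.179625.
floor(433.179625) = 433.

433


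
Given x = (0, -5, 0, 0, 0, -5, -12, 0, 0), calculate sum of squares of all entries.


Non-zero entries: [(1, -5), (5, -5), (6, -12)]
Squares: [25, 25, 144]
||x||_2^2 = sum = 194.

194


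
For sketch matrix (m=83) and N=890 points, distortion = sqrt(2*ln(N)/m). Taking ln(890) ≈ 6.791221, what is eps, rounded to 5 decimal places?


ln(890) ≈ 6.791221.
2*ln(N)/m ≈ 2*6.791221/83 ≈ 0.16364388.
eps = sqrt(0.16364388) ≈ 0.4045292 ≈ 0.40453.

0.40453


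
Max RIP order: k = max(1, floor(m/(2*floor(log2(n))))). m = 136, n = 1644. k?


floor(log2(1644)) = 10.
2*10 = 20.
m/(2*floor(log2(n))) = 136/20 ≈ 6.8.
floor = 6.
k = max(1, 6) = 6.

6


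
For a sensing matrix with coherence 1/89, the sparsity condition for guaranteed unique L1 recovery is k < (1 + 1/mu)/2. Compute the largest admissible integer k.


1/mu = 89.
1 + 1/mu = 90.
(1 + 1/mu)/2 = 45 is an integer and the inequality is strict, so k_max = 45 - 1 = 44.

44


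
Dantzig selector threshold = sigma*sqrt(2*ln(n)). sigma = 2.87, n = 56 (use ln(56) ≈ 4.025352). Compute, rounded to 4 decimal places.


ln(56) ≈ 4.025352.
2*ln(n) ≈ 8.050704.
sqrt(2*ln(n)) ≈ sqrt(8.050704) ≈ 2.837376.
threshold ≈ 2.87*2.837376 = 8.14326912 ≈ 8.1433.

8.1433


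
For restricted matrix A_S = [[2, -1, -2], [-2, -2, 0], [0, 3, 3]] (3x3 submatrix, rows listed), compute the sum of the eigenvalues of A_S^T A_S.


Sum of eigenvalues of A_S^T A_S = trace(A_S^T A_S) = sum of squared column norms of A_S.
A_S^T A_S diagonal: [8, 14, 13].
trace = 8 + 14 + 13 = 35.

35


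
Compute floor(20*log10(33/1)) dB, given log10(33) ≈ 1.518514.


||x||/||e|| = 33/1 = 33.
log10(33) ≈ 1.518514.
20*log10(||x||/||e||) ≈ 20*1.518514 = 30.37028.
floor(30.37028) = 30.

30


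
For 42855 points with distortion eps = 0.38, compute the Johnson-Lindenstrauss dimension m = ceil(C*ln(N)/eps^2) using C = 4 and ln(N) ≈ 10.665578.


ln(42855) ≈ 10.665578.
eps^2 = 0.38^2 = 0.1444.
C*ln(N)/eps^2 ≈ 4*10.665578/0.1444 ≈ 295.4454.
m = ceil(295.4454) = 296.

296


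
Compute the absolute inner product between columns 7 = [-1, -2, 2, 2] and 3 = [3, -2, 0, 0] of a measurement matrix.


Inner product: -1*3 + -2*-2 + 2*0 + 2*0
Products: [-3, 4, 0, 0]
Sum = 1.
|dot| = 1.

1


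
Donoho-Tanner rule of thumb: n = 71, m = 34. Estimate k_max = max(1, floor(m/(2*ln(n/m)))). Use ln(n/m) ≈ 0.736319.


n/m = 71/34.
ln(n/m) ≈ 0.736319.
2*ln(n/m) ≈ 1.472638.
m/(2*ln(n/m)) ≈ 34/1.472638 ≈ 23.0878.
floor = 23.
k_max = max(1, 23) = 23.

23
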